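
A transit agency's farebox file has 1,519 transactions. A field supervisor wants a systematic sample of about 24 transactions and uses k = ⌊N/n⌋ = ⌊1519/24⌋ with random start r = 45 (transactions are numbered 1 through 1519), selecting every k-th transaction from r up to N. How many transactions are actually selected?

k = ⌊1519/24⌋ = 63
Achieved size = ⌊(1519 − 45)/63⌋ + 1 = ⌊1474/63⌋ + 1 = 23 + 1 = 24
(last selection: 45 + 23×63 = 1494 ≤ 1519; next would be 1557 > 1519)

24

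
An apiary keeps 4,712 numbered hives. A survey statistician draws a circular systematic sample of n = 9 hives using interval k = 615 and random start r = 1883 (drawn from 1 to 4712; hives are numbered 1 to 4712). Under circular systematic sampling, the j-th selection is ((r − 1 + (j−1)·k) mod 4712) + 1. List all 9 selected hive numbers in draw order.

1883, 2498, 3113, 3728, 4343, 246, 861, 1476, 2091

Selection 1: 1883
Selection 2: 1883 + 615 = 2498
Selection 3: 2498 + 615 = 3113
Selection 4: 3113 + 615 = 3728
Selection 5: 3728 + 615 = 4343
Selection 6: 4343 + 615 = 4958 → 4958 − 4712 = 246
Selection 7: 246 + 615 = 861
Selection 8: 861 + 615 = 1476
Selection 9: 1476 + 615 = 2091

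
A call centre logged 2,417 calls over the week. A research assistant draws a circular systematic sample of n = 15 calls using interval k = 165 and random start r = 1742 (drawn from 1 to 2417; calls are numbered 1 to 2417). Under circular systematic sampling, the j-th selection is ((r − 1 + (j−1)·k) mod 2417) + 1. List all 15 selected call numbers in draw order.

1742, 1907, 2072, 2237, 2402, 150, 315, 480, 645, 810, 975, 1140, 1305, 1470, 1635

Selection 1: 1742
Selection 2: 1742 + 165 = 1907
Selection 3: 1907 + 165 = 2072
Selection 4: 2072 + 165 = 2237
Selection 5: 2237 + 165 = 2402
Selection 6: 2402 + 165 = 2567 → 2567 − 2417 = 150
Selection 7: 150 + 165 = 315
Selection 8: 315 + 165 = 480
Selection 9: 480 + 165 = 645
Selection 10: 645 + 165 = 810
Selection 11: 810 + 165 = 975
Selection 12: 975 + 165 = 1140
Selection 13: 1140 + 165 = 1305
Selection 14: 1305 + 165 = 1470
Selection 15: 1470 + 165 = 1635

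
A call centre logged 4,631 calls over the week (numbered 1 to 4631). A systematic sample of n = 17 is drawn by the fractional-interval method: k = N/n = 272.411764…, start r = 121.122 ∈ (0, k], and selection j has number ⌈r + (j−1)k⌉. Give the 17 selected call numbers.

j=1: r + 0k = 121.122 → ⌈·⌉ = 122
j=2: r + 1k = 393.533764… → ⌈·⌉ = 394
j=3: r + 2k = 665.945529… → ⌈·⌉ = 666
j=4: r + 3k = 938.357294… → ⌈·⌉ = 939
j=5: r + 4k = 1210.769058… → ⌈·⌉ = 1211
j=6: r + 5k = 1483.180823… → ⌈·⌉ = 1484
j=7: r + 6k = 1755.592588… → ⌈·⌉ = 1756
j=8: r + 7k = 2028.004352… → ⌈·⌉ = 2029
j=9: r + 8k = 2300.416117… → ⌈·⌉ = 2301
j=10: r + 9k = 2572.827882… → ⌈·⌉ = 2573
j=11: r + 10k = 2845.239647… → ⌈·⌉ = 2846
j=12: r + 11k = 3117.651411… → ⌈·⌉ = 3118
j=13: r + 12k = 3390.063176… → ⌈·⌉ = 3391
j=14: r + 13k = 3662.474941… → ⌈·⌉ = 3663
j=15: r + 14k = 3934.886705… → ⌈·⌉ = 3935
j=16: r + 15k = 4207.298470… → ⌈·⌉ = 4208
j=17: r + 16k = 4479.710235… → ⌈·⌉ = 4480

122, 394, 666, 939, 1211, 1484, 1756, 2029, 2301, 2573, 2846, 3118, 3391, 3663, 3935, 4208, 4480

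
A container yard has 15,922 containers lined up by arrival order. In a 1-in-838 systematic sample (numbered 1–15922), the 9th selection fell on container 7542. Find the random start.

k = 838
r = 7542 − (9−1)×838 = 7542 − 6704 = 838

838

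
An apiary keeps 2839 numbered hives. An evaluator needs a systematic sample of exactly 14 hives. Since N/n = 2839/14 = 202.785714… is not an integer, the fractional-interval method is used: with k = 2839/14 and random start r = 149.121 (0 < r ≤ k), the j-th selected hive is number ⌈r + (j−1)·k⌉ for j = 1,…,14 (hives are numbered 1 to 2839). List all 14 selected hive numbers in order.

150, 352, 555, 758, 961, 1164, 1366, 1569, 1772, 1975, 2177, 2380, 2583, 2786

j=1: r + 0k = 149.121 → ⌈·⌉ = 150
j=2: r + 1k = 351.906714… → ⌈·⌉ = 352
j=3: r + 2k = 554.692428… → ⌈·⌉ = 555
j=4: r + 3k = 757.478142… → ⌈·⌉ = 758
j=5: r + 4k = 960.263857… → ⌈·⌉ = 961
j=6: r + 5k = 1163.049571… → ⌈·⌉ = 1164
j=7: r + 6k = 1365.835285… → ⌈·⌉ = 1366
j=8: r + 7k = 1568.621 → ⌈·⌉ = 1569
j=9: r + 8k = 1771.406714… → ⌈·⌉ = 1772
j=10: r + 9k = 1974.192428… → ⌈·⌉ = 1975
j=11: r + 10k = 2176.978142… → ⌈·⌉ = 2177
j=12: r + 11k = 2379.763857… → ⌈·⌉ = 2380
j=13: r + 12k = 2582.549571… → ⌈·⌉ = 2583
j=14: r + 13k = 2785.335285… → ⌈·⌉ = 2786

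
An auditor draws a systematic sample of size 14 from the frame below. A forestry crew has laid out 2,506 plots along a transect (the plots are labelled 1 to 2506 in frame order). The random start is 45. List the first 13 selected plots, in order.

45, 224, 403, 582, 761, 940, 1119, 1298, 1477, 1656, 1835, 2014, 2193

k = N/n = 2506/14 = 179
plot 1: 45
plot 2: 45 + 179 = 224
plot 3: 224 + 179 = 403
plot 4: 403 + 179 = 582
plot 5: 582 + 179 = 761
plot 6: 761 + 179 = 940
plot 7: 940 + 179 = 1119
plot 8: 1119 + 179 = 1298
plot 9: 1298 + 179 = 1477
plot 10: 1477 + 179 = 1656
plot 11: 1656 + 179 = 1835
plot 12: 1835 + 179 = 2014
plot 13: 2014 + 179 = 2193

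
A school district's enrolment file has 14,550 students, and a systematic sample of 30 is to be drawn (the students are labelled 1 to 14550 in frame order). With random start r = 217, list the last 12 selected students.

k = N/n = 14550/30 = 485
19th selection = 217 + 18×485 = 8947
20th: 8947 + 485 = 9432
21st: 9432 + 485 = 9917
22nd: 9917 + 485 = 10402
23rd: 10402 + 485 = 10887
24th: 10887 + 485 = 11372
25th: 11372 + 485 = 11857
26th: 11857 + 485 = 12342
27th: 12342 + 485 = 12827
28th: 12827 + 485 = 13312
29th: 13312 + 485 = 13797
30th: 13797 + 485 = 14282

8947, 9432, 9917, 10402, 10887, 11372, 11857, 12342, 12827, 13312, 13797, 14282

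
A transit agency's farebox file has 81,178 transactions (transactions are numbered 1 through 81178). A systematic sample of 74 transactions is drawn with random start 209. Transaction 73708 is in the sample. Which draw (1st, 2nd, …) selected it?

68

k = 81178/74 = 1097
position = (73708 − 209)/1097 + 1 = 73499/1097 + 1 = 67 + 1 = 68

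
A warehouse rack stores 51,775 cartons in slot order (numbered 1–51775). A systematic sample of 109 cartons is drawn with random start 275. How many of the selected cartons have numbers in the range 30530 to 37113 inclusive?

14

k = 51775/109 = 475
First selection ≥ 30530: 275 + ⌈(30530−275)/475⌉·475 = 275 + 64×475 = 30675
Last selection ≤ 37113: 275 + ⌊(37113−275)/475⌋·475 = 275 + 77×475 = 36850
Count = 77 − 64 + 1 = 14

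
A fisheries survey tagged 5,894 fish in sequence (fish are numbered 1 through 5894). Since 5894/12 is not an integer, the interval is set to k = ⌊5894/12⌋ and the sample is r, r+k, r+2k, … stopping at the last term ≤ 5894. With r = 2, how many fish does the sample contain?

k = ⌊5894/12⌋ = 491
Achieved size = ⌊(5894 − 2)/491⌋ + 1 = ⌊5892/491⌋ + 1 = 12 + 1 = 13
(last selection: 2 + 12×491 = 5894 ≤ 5894; next would be 6385 > 5894)

13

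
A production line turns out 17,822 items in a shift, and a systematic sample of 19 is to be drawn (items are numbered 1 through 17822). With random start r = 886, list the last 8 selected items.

11204, 12142, 13080, 14018, 14956, 15894, 16832, 17770

k = N/n = 17822/19 = 938
12th selection = 886 + 11×938 = 11204
13th: 11204 + 938 = 12142
14th: 12142 + 938 = 13080
15th: 13080 + 938 = 14018
16th: 14018 + 938 = 14956
17th: 14956 + 938 = 15894
18th: 15894 + 938 = 16832
19th: 16832 + 938 = 17770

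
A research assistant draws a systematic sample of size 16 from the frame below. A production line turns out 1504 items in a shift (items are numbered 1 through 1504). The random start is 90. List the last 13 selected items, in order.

k = N/n = 1504/16 = 94
4th selection = 90 + 3×94 = 372
5th: 372 + 94 = 466
6th: 466 + 94 = 560
7th: 560 + 94 = 654
8th: 654 + 94 = 748
9th: 748 + 94 = 842
10th: 842 + 94 = 936
11th: 936 + 94 = 1030
12th: 1030 + 94 = 1124
13th: 1124 + 94 = 1218
14th: 1218 + 94 = 1312
15th: 1312 + 94 = 1406
16th: 1406 + 94 = 1500

372, 466, 560, 654, 748, 842, 936, 1030, 1124, 1218, 1312, 1406, 1500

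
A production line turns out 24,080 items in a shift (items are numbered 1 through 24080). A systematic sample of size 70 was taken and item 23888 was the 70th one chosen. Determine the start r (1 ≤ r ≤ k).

152

k = 24080/70 = 344
r = 23888 − (70−1)×344 = 23888 − 23736 = 152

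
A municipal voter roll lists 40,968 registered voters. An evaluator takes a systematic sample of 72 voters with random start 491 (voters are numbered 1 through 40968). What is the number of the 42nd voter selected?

23820

k = 40968/72 = 569
42nd selection = r + (42−1)·k = 491 + 41×569 = 491 + 23329 = 23820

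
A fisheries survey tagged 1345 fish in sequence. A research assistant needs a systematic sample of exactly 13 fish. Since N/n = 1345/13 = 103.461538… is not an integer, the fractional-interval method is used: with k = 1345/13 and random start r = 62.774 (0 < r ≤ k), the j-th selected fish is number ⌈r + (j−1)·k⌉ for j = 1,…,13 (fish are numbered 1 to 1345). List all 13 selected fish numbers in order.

j=1: r + 0k = 62.774 → ⌈·⌉ = 63
j=2: r + 1k = 166.235538… → ⌈·⌉ = 167
j=3: r + 2k = 269.697076… → ⌈·⌉ = 270
j=4: r + 3k = 373.158615… → ⌈·⌉ = 374
j=5: r + 4k = 476.620153… → ⌈·⌉ = 477
j=6: r + 5k = 580.081692… → ⌈·⌉ = 581
j=7: r + 6k = 683.543230… → ⌈·⌉ = 684
j=8: r + 7k = 787.004769… → ⌈·⌉ = 788
j=9: r + 8k = 890.466307… → ⌈·⌉ = 891
j=10: r + 9k = 993.927846… → ⌈·⌉ = 994
j=11: r + 10k = 1097.389384… → ⌈·⌉ = 1098
j=12: r + 11k = 1200.850923… → ⌈·⌉ = 1201
j=13: r + 12k = 1304.312461… → ⌈·⌉ = 1305

63, 167, 270, 374, 477, 581, 684, 788, 891, 994, 1098, 1201, 1305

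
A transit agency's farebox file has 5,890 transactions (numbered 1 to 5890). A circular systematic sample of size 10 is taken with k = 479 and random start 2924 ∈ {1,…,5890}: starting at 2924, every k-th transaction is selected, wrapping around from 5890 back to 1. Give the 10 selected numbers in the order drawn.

Selection 1: 2924
Selection 2: 2924 + 479 = 3403
Selection 3: 3403 + 479 = 3882
Selection 4: 3882 + 479 = 4361
Selection 5: 4361 + 479 = 4840
Selection 6: 4840 + 479 = 5319
Selection 7: 5319 + 479 = 5798
Selection 8: 5798 + 479 = 6277 → 6277 − 5890 = 387
Selection 9: 387 + 479 = 866
Selection 10: 866 + 479 = 1345

2924, 3403, 3882, 4361, 4840, 5319, 5798, 387, 866, 1345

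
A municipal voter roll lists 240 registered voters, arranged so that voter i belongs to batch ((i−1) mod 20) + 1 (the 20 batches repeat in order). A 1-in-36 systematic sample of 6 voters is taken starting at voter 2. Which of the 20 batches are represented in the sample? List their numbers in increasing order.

Consecutive selections differ by k = 36, so their batch numbers differ by 36 mod 20 = 16.
gcd(36, 20) = 4, so the sample visits 20/4 = 5 distinct residues mod 20.
Start 2 is batch 2; the batches hit are 2, 6, 10, 14, 18.

2, 6, 10, 14, 18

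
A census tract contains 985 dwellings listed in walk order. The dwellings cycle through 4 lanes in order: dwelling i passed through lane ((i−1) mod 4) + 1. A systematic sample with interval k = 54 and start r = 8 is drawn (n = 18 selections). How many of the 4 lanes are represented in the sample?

Consecutive selections differ by k = 54, so their lane numbers differ by 54 mod 4 = 2.
gcd(54, 4) = 2, so the sample visits 4/2 = 2 distinct residues mod 4.
Start 8 is lane 4; the lanes hit are 2, 4.

2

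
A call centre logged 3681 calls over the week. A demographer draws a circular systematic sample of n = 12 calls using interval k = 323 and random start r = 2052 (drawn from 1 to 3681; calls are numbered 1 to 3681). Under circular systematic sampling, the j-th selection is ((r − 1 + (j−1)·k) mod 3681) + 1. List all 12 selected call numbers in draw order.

Selection 1: 2052
Selection 2: 2052 + 323 = 2375
Selection 3: 2375 + 323 = 2698
Selection 4: 2698 + 323 = 3021
Selection 5: 3021 + 323 = 3344
Selection 6: 3344 + 323 = 3667
Selection 7: 3667 + 323 = 3990 → 3990 − 3681 = 309
Selection 8: 309 + 323 = 632
Selection 9: 632 + 323 = 955
Selection 10: 955 + 323 = 1278
Selection 11: 1278 + 323 = 1601
Selection 12: 1601 + 323 = 1924

2052, 2375, 2698, 3021, 3344, 3667, 309, 632, 955, 1278, 1601, 1924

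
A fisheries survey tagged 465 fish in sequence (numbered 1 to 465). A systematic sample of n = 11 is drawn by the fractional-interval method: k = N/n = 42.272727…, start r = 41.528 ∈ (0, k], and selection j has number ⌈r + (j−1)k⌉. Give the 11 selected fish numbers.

42, 84, 127, 169, 211, 253, 296, 338, 380, 422, 465

j=1: r + 0k = 41.528 → ⌈·⌉ = 42
j=2: r + 1k = 83.800727… → ⌈·⌉ = 84
j=3: r + 2k = 126.073454… → ⌈·⌉ = 127
j=4: r + 3k = 168.346181… → ⌈·⌉ = 169
j=5: r + 4k = 210.618909… → ⌈·⌉ = 211
j=6: r + 5k = 252.891636… → ⌈·⌉ = 253
j=7: r + 6k = 295.164363… → ⌈·⌉ = 296
j=8: r + 7k = 337.437090… → ⌈·⌉ = 338
j=9: r + 8k = 379.709818… → ⌈·⌉ = 380
j=10: r + 9k = 421.982545… → ⌈·⌉ = 422
j=11: r + 10k = 464.255272… → ⌈·⌉ = 465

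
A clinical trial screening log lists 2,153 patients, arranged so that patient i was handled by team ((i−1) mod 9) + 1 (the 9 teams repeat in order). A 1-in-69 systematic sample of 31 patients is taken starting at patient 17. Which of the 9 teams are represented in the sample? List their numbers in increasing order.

2, 5, 8

Consecutive selections differ by k = 69, so their team numbers differ by 69 mod 9 = 6.
gcd(69, 9) = 3, so the sample visits 9/3 = 3 distinct residues mod 9.
Start 17 is team 8; the teams hit are 2, 5, 8.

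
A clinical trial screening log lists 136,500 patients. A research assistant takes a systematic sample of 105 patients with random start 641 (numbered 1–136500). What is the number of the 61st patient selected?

78641

k = 136500/105 = 1300
61st selection = r + (61−1)·k = 641 + 60×1300 = 641 + 78000 = 78641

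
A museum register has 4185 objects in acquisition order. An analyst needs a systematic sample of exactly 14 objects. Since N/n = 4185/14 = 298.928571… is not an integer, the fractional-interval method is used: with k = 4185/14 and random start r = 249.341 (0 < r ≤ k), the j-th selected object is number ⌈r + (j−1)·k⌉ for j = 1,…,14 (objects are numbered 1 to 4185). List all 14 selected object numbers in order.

j=1: r + 0k = 249.341 → ⌈·⌉ = 250
j=2: r + 1k = 548.269571… → ⌈·⌉ = 549
j=3: r + 2k = 847.198142… → ⌈·⌉ = 848
j=4: r + 3k = 1146.126714… → ⌈·⌉ = 1147
j=5: r + 4k = 1445.055285… → ⌈·⌉ = 1446
j=6: r + 5k = 1743.983857… → ⌈·⌉ = 1744
j=7: r + 6k = 2042.912428… → ⌈·⌉ = 2043
j=8: r + 7k = 2341.841 → ⌈·⌉ = 2342
j=9: r + 8k = 2640.769571… → ⌈·⌉ = 2641
j=10: r + 9k = 2939.698142… → ⌈·⌉ = 2940
j=11: r + 10k = 3238.626714… → ⌈·⌉ = 3239
j=12: r + 11k = 3537.555285… → ⌈·⌉ = 3538
j=13: r + 12k = 3836.483857… → ⌈·⌉ = 3837
j=14: r + 13k = 4135.412428… → ⌈·⌉ = 4136

250, 549, 848, 1147, 1446, 1744, 2043, 2342, 2641, 2940, 3239, 3538, 3837, 4136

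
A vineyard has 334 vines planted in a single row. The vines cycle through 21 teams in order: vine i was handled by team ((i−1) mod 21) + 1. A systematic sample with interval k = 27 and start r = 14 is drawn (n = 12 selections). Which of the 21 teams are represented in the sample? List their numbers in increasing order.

2, 5, 8, 11, 14, 17, 20

Consecutive selections differ by k = 27, so their team numbers differ by 27 mod 21 = 6.
gcd(27, 21) = 3, so the sample visits 21/3 = 7 distinct residues mod 21.
Start 14 is team 14; the teams hit are 2, 5, 8, 11, 14, 17, 20.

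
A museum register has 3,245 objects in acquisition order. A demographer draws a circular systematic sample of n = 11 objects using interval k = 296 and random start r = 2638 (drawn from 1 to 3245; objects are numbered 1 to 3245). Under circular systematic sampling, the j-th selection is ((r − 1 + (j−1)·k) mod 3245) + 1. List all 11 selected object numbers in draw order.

2638, 2934, 3230, 281, 577, 873, 1169, 1465, 1761, 2057, 2353

Selection 1: 2638
Selection 2: 2638 + 296 = 2934
Selection 3: 2934 + 296 = 3230
Selection 4: 3230 + 296 = 3526 → 3526 − 3245 = 281
Selection 5: 281 + 296 = 577
Selection 6: 577 + 296 = 873
Selection 7: 873 + 296 = 1169
Selection 8: 1169 + 296 = 1465
Selection 9: 1465 + 296 = 1761
Selection 10: 1761 + 296 = 2057
Selection 11: 2057 + 296 = 2353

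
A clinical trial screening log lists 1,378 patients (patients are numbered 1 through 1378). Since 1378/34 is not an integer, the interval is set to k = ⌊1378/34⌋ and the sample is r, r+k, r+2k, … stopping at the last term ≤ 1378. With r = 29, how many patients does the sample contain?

34

k = ⌊1378/34⌋ = 40
Achieved size = ⌊(1378 − 29)/40⌋ + 1 = ⌊1349/40⌋ + 1 = 33 + 1 = 34
(last selection: 29 + 33×40 = 1349 ≤ 1378; next would be 1389 > 1378)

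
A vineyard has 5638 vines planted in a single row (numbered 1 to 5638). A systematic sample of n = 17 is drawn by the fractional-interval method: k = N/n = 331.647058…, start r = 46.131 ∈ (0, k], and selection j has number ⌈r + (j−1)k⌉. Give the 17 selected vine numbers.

47, 378, 710, 1042, 1373, 1705, 2037, 2368, 2700, 3031, 3363, 3695, 4026, 4358, 4690, 5021, 5353

j=1: r + 0k = 46.131 → ⌈·⌉ = 47
j=2: r + 1k = 377.778058… → ⌈·⌉ = 378
j=3: r + 2k = 709.425117… → ⌈·⌉ = 710
j=4: r + 3k = 1041.072176… → ⌈·⌉ = 1042
j=5: r + 4k = 1372.719235… → ⌈·⌉ = 1373
j=6: r + 5k = 1704.366294… → ⌈·⌉ = 1705
j=7: r + 6k = 2036.013352… → ⌈·⌉ = 2037
j=8: r + 7k = 2367.660411… → ⌈·⌉ = 2368
j=9: r + 8k = 2699.307470… → ⌈·⌉ = 2700
j=10: r + 9k = 3030.954529… → ⌈·⌉ = 3031
j=11: r + 10k = 3362.601588… → ⌈·⌉ = 3363
j=12: r + 11k = 3694.248647… → ⌈·⌉ = 3695
j=13: r + 12k = 4025.895705… → ⌈·⌉ = 4026
j=14: r + 13k = 4357.542764… → ⌈·⌉ = 4358
j=15: r + 14k = 4689.189823… → ⌈·⌉ = 4690
j=16: r + 15k = 5020.836882… → ⌈·⌉ = 5021
j=17: r + 16k = 5352.483941… → ⌈·⌉ = 5353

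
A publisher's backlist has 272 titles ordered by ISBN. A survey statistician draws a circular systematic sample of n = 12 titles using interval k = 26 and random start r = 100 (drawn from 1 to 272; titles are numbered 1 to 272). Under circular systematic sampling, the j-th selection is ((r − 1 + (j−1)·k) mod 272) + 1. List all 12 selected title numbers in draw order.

Selection 1: 100
Selection 2: 100 + 26 = 126
Selection 3: 126 + 26 = 152
Selection 4: 152 + 26 = 178
Selection 5: 178 + 26 = 204
Selection 6: 204 + 26 = 230
Selection 7: 230 + 26 = 256
Selection 8: 256 + 26 = 282 → 282 − 272 = 10
Selection 9: 10 + 26 = 36
Selection 10: 36 + 26 = 62
Selection 11: 62 + 26 = 88
Selection 12: 88 + 26 = 114

100, 126, 152, 178, 204, 230, 256, 10, 36, 62, 88, 114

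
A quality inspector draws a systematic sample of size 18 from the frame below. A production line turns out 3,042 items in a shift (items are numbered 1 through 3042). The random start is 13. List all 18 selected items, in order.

13, 182, 351, 520, 689, 858, 1027, 1196, 1365, 1534, 1703, 1872, 2041, 2210, 2379, 2548, 2717, 2886

k = N/n = 3042/18 = 169
item 1: 13
item 2: 13 + 169 = 182
item 3: 182 + 169 = 351
item 4: 351 + 169 = 520
item 5: 520 + 169 = 689
item 6: 689 + 169 = 858
item 7: 858 + 169 = 1027
item 8: 1027 + 169 = 1196
item 9: 1196 + 169 = 1365
item 10: 1365 + 169 = 1534
item 11: 1534 + 169 = 1703
item 12: 1703 + 169 = 1872
item 13: 1872 + 169 = 2041
item 14: 2041 + 169 = 2210
item 15: 2210 + 169 = 2379
item 16: 2379 + 169 = 2548
item 17: 2548 + 169 = 2717
item 18: 2717 + 169 = 2886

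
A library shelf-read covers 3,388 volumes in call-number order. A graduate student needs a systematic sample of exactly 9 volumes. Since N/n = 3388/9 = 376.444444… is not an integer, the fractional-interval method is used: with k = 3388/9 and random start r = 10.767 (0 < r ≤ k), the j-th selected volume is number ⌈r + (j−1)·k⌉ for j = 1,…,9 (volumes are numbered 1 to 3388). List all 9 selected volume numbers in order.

11, 388, 764, 1141, 1517, 1893, 2270, 2646, 3023

j=1: r + 0k = 10.767 → ⌈·⌉ = 11
j=2: r + 1k = 387.211444… → ⌈·⌉ = 388
j=3: r + 2k = 763.655888… → ⌈·⌉ = 764
j=4: r + 3k = 1140.100333… → ⌈·⌉ = 1141
j=5: r + 4k = 1516.544777… → ⌈·⌉ = 1517
j=6: r + 5k = 1892.989222… → ⌈·⌉ = 1893
j=7: r + 6k = 2269.433666… → ⌈·⌉ = 2270
j=8: r + 7k = 2645.878111… → ⌈·⌉ = 2646
j=9: r + 8k = 3022.322555… → ⌈·⌉ = 3023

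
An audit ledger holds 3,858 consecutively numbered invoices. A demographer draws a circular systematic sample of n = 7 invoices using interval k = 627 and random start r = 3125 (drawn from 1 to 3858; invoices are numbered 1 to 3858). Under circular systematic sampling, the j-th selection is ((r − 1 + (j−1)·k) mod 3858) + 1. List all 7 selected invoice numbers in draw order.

Selection 1: 3125
Selection 2: 3125 + 627 = 3752
Selection 3: 3752 + 627 = 4379 → 4379 − 3858 = 521
Selection 4: 521 + 627 = 1148
Selection 5: 1148 + 627 = 1775
Selection 6: 1775 + 627 = 2402
Selection 7: 2402 + 627 = 3029

3125, 3752, 521, 1148, 1775, 2402, 3029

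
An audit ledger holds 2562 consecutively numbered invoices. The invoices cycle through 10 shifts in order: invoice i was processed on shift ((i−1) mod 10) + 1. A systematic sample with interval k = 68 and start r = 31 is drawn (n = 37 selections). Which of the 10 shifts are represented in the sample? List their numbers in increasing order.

Consecutive selections differ by k = 68, so their shift numbers differ by 68 mod 10 = 8.
gcd(68, 10) = 2, so the sample visits 10/2 = 5 distinct residues mod 10.
Start 31 is shift 1; the shifts hit are 1, 3, 5, 7, 9.

1, 3, 5, 7, 9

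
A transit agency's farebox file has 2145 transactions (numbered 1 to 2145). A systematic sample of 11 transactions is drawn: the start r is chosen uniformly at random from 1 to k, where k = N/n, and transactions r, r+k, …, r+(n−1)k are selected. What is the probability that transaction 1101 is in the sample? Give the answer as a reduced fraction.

k = 2145/11 = 195.
Transaction 1101 is selected iff r ≡ 1101 (mod 195); exactly one such r in {1,…,195}.
Inclusion probability = 1/195.

1/195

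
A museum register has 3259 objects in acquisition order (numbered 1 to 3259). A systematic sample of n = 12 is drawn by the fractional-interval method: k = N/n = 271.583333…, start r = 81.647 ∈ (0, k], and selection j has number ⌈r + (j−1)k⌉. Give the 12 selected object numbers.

j=1: r + 0k = 81.647 → ⌈·⌉ = 82
j=2: r + 1k = 353.230333… → ⌈·⌉ = 354
j=3: r + 2k = 624.813666… → ⌈·⌉ = 625
j=4: r + 3k = 896.397 → ⌈·⌉ = 897
j=5: r + 4k = 1167.980333… → ⌈·⌉ = 1168
j=6: r + 5k = 1439.563666… → ⌈·⌉ = 1440
j=7: r + 6k = 1711.147 → ⌈·⌉ = 1712
j=8: r + 7k = 1982.730333… → ⌈·⌉ = 1983
j=9: r + 8k = 2254.313666… → ⌈·⌉ = 2255
j=10: r + 9k = 2525.897 → ⌈·⌉ = 2526
j=11: r + 10k = 2797.480333… → ⌈·⌉ = 2798
j=12: r + 11k = 3069.063666… → ⌈·⌉ = 3070

82, 354, 625, 897, 1168, 1440, 1712, 1983, 2255, 2526, 2798, 3070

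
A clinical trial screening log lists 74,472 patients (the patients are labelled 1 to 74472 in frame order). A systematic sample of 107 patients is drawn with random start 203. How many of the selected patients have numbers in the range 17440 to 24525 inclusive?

10

k = 74472/107 = 696
First selection ≥ 17440: 203 + ⌈(17440−203)/696⌉·696 = 203 + 25×696 = 17603
Last selection ≤ 24525: 203 + ⌊(24525−203)/696⌋·696 = 203 + 34×696 = 23867
Count = 34 − 25 + 1 = 10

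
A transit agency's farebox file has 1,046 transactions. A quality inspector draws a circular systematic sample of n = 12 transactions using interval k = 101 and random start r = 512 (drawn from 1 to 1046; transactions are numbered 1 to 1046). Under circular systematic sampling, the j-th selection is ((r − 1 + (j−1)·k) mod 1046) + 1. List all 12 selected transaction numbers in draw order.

512, 613, 714, 815, 916, 1017, 72, 173, 274, 375, 476, 577

Selection 1: 512
Selection 2: 512 + 101 = 613
Selection 3: 613 + 101 = 714
Selection 4: 714 + 101 = 815
Selection 5: 815 + 101 = 916
Selection 6: 916 + 101 = 1017
Selection 7: 1017 + 101 = 1118 → 1118 − 1046 = 72
Selection 8: 72 + 101 = 173
Selection 9: 173 + 101 = 274
Selection 10: 274 + 101 = 375
Selection 11: 375 + 101 = 476
Selection 12: 476 + 101 = 577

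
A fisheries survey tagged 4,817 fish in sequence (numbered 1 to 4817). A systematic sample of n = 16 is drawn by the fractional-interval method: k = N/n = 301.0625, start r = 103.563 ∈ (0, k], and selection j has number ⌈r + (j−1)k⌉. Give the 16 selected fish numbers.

104, 405, 706, 1007, 1308, 1609, 1910, 2212, 2513, 2814, 3115, 3416, 3717, 4018, 4319, 4620

j=1: r + 0k = 103.563 → ⌈·⌉ = 104
j=2: r + 1k = 404.6255 → ⌈·⌉ = 405
j=3: r + 2k = 705.688 → ⌈·⌉ = 706
j=4: r + 3k = 1006.7505 → ⌈·⌉ = 1007
j=5: r + 4k = 1307.813 → ⌈·⌉ = 1308
j=6: r + 5k = 1608.8755 → ⌈·⌉ = 1609
j=7: r + 6k = 1909.938 → ⌈·⌉ = 1910
j=8: r + 7k = 2211.0005 → ⌈·⌉ = 2212
j=9: r + 8k = 2512.063 → ⌈·⌉ = 2513
j=10: r + 9k = 2813.1255 → ⌈·⌉ = 2814
j=11: r + 10k = 3114.188 → ⌈·⌉ = 3115
j=12: r + 11k = 3415.2505 → ⌈·⌉ = 3416
j=13: r + 12k = 3716.313 → ⌈·⌉ = 3717
j=14: r + 13k = 4017.3755 → ⌈·⌉ = 4018
j=15: r + 14k = 4318.438 → ⌈·⌉ = 4319
j=16: r + 15k = 4619.5005 → ⌈·⌉ = 4620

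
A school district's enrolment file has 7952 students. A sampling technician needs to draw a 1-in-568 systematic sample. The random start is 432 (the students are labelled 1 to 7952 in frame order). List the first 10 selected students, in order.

student 1: 432
student 2: 432 + 568 = 1000
student 3: 1000 + 568 = 1568
student 4: 1568 + 568 = 2136
student 5: 2136 + 568 = 2704
student 6: 2704 + 568 = 3272
student 7: 3272 + 568 = 3840
student 8: 3840 + 568 = 4408
student 9: 4408 + 568 = 4976
student 10: 4976 + 568 = 5544

432, 1000, 1568, 2136, 2704, 3272, 3840, 4408, 4976, 5544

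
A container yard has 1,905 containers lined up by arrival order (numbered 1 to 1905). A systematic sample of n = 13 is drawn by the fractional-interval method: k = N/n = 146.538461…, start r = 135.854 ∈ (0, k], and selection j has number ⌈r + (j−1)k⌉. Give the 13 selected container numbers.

136, 283, 429, 576, 723, 869, 1016, 1162, 1309, 1455, 1602, 1748, 1895

j=1: r + 0k = 135.854 → ⌈·⌉ = 136
j=2: r + 1k = 282.392461… → ⌈·⌉ = 283
j=3: r + 2k = 428.930923… → ⌈·⌉ = 429
j=4: r + 3k = 575.469384… → ⌈·⌉ = 576
j=5: r + 4k = 722.007846… → ⌈·⌉ = 723
j=6: r + 5k = 868.546307… → ⌈·⌉ = 869
j=7: r + 6k = 1015.084769… → ⌈·⌉ = 1016
j=8: r + 7k = 1161.623230… → ⌈·⌉ = 1162
j=9: r + 8k = 1308.161692… → ⌈·⌉ = 1309
j=10: r + 9k = 1454.700153… → ⌈·⌉ = 1455
j=11: r + 10k = 1601.238615… → ⌈·⌉ = 1602
j=12: r + 11k = 1747.777076… → ⌈·⌉ = 1748
j=13: r + 12k = 1894.315538… → ⌈·⌉ = 1895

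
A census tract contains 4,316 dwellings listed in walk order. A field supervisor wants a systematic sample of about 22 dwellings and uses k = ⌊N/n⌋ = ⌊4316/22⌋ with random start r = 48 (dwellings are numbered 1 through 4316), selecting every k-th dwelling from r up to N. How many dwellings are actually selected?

22

k = ⌊4316/22⌋ = 196
Achieved size = ⌊(4316 − 48)/196⌋ + 1 = ⌊4268/196⌋ + 1 = 21 + 1 = 22
(last selection: 48 + 21×196 = 4164 ≤ 4316; next would be 4360 > 4316)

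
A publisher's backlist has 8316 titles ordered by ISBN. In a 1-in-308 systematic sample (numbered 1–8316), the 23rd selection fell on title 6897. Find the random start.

121

k = 308
r = 6897 − (23−1)×308 = 6897 − 6776 = 121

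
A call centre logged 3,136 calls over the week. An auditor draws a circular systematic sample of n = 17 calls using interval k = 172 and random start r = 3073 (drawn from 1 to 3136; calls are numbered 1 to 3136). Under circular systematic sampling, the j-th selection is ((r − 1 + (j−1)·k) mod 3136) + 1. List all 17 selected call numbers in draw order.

3073, 109, 281, 453, 625, 797, 969, 1141, 1313, 1485, 1657, 1829, 2001, 2173, 2345, 2517, 2689

Selection 1: 3073
Selection 2: 3073 + 172 = 3245 → 3245 − 3136 = 109
Selection 3: 109 + 172 = 281
Selection 4: 281 + 172 = 453
Selection 5: 453 + 172 = 625
Selection 6: 625 + 172 = 797
Selection 7: 797 + 172 = 969
Selection 8: 969 + 172 = 1141
Selection 9: 1141 + 172 = 1313
Selection 10: 1313 + 172 = 1485
Selection 11: 1485 + 172 = 1657
Selection 12: 1657 + 172 = 1829
Selection 13: 1829 + 172 = 2001
Selection 14: 2001 + 172 = 2173
Selection 15: 2173 + 172 = 2345
Selection 16: 2345 + 172 = 2517
Selection 17: 2517 + 172 = 2689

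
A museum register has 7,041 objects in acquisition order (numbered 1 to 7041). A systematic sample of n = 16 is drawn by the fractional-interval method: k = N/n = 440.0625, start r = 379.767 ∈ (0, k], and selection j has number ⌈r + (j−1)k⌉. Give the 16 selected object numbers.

380, 820, 1260, 1700, 2141, 2581, 3021, 3461, 3901, 4341, 4781, 5221, 5661, 6101, 6541, 6981

j=1: r + 0k = 379.767 → ⌈·⌉ = 380
j=2: r + 1k = 819.8295 → ⌈·⌉ = 820
j=3: r + 2k = 1259.892 → ⌈·⌉ = 1260
j=4: r + 3k = 1699.9545 → ⌈·⌉ = 1700
j=5: r + 4k = 2140.017 → ⌈·⌉ = 2141
j=6: r + 5k = 2580.0795 → ⌈·⌉ = 2581
j=7: r + 6k = 3020.142 → ⌈·⌉ = 3021
j=8: r + 7k = 3460.2045 → ⌈·⌉ = 3461
j=9: r + 8k = 3900.267 → ⌈·⌉ = 3901
j=10: r + 9k = 4340.3295 → ⌈·⌉ = 4341
j=11: r + 10k = 4780.392 → ⌈·⌉ = 4781
j=12: r + 11k = 5220.4545 → ⌈·⌉ = 5221
j=13: r + 12k = 5660.517 → ⌈·⌉ = 5661
j=14: r + 13k = 6100.5795 → ⌈·⌉ = 6101
j=15: r + 14k = 6540.642 → ⌈·⌉ = 6541
j=16: r + 15k = 6980.7045 → ⌈·⌉ = 6981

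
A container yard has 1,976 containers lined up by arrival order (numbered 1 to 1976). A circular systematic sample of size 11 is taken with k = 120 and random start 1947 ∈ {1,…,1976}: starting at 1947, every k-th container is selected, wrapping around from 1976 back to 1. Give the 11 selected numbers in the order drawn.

1947, 91, 211, 331, 451, 571, 691, 811, 931, 1051, 1171

Selection 1: 1947
Selection 2: 1947 + 120 = 2067 → 2067 − 1976 = 91
Selection 3: 91 + 120 = 211
Selection 4: 211 + 120 = 331
Selection 5: 331 + 120 = 451
Selection 6: 451 + 120 = 571
Selection 7: 571 + 120 = 691
Selection 8: 691 + 120 = 811
Selection 9: 811 + 120 = 931
Selection 10: 931 + 120 = 1051
Selection 11: 1051 + 120 = 1171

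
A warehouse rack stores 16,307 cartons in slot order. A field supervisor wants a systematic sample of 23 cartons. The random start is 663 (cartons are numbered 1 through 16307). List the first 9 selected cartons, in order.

663, 1372, 2081, 2790, 3499, 4208, 4917, 5626, 6335

k = N/n = 16307/23 = 709
carton 1: 663
carton 2: 663 + 709 = 1372
carton 3: 1372 + 709 = 2081
carton 4: 2081 + 709 = 2790
carton 5: 2790 + 709 = 3499
carton 6: 3499 + 709 = 4208
carton 7: 4208 + 709 = 4917
carton 8: 4917 + 709 = 5626
carton 9: 5626 + 709 = 6335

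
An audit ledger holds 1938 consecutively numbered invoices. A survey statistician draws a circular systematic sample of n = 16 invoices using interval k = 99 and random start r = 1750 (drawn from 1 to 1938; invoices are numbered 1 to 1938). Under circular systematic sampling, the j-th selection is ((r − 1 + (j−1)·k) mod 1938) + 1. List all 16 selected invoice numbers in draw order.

1750, 1849, 10, 109, 208, 307, 406, 505, 604, 703, 802, 901, 1000, 1099, 1198, 1297

Selection 1: 1750
Selection 2: 1750 + 99 = 1849
Selection 3: 1849 + 99 = 1948 → 1948 − 1938 = 10
Selection 4: 10 + 99 = 109
Selection 5: 109 + 99 = 208
Selection 6: 208 + 99 = 307
Selection 7: 307 + 99 = 406
Selection 8: 406 + 99 = 505
Selection 9: 505 + 99 = 604
Selection 10: 604 + 99 = 703
Selection 11: 703 + 99 = 802
Selection 12: 802 + 99 = 901
Selection 13: 901 + 99 = 1000
Selection 14: 1000 + 99 = 1099
Selection 15: 1099 + 99 = 1198
Selection 16: 1198 + 99 = 1297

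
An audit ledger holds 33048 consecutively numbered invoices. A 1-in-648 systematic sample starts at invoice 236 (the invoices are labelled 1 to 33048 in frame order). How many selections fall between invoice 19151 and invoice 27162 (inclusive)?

12

k = 648
First selection ≥ 19151: 236 + ⌈(19151−236)/648⌉·648 = 236 + 30×648 = 19676
Last selection ≤ 27162: 236 + ⌊(27162−236)/648⌋·648 = 236 + 41×648 = 26804
Count = 41 − 30 + 1 = 12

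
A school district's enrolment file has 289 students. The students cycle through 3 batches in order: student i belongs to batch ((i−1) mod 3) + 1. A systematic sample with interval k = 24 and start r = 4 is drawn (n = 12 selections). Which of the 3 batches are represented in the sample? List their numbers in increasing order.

Consecutive selections differ by k = 24, so their batch numbers differ by 24 mod 3 = 0.
gcd(24, 3) = 3, so the sample visits 3/3 = 1 distinct residues mod 3.
Start 4 is batch 1; the batches hit are 1.

1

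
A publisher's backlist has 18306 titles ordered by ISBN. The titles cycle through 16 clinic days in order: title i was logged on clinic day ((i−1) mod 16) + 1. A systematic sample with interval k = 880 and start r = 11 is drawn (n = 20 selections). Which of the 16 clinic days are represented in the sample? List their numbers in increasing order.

Consecutive selections differ by k = 880, so their clinic day numbers differ by 880 mod 16 = 0.
gcd(880, 16) = 16, so the sample visits 16/16 = 1 distinct residues mod 16.
Start 11 is clinic day 11; the clinic days hit are 11.

11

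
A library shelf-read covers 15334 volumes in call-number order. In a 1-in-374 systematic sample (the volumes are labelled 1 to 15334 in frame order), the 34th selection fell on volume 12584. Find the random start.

242

k = 374
r = 12584 − (34−1)×374 = 12584 − 12342 = 242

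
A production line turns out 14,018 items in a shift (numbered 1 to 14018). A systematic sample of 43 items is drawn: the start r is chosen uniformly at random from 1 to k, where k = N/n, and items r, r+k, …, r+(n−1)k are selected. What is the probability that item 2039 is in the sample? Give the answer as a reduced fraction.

k = 14018/43 = 326.
Item 2039 is selected iff r ≡ 2039 (mod 326); exactly one such r in {1,…,326}.
Inclusion probability = 1/326.

1/326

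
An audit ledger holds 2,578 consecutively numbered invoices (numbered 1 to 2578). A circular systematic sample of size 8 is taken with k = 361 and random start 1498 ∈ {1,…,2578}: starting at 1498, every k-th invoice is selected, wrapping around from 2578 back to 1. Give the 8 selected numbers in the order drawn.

Selection 1: 1498
Selection 2: 1498 + 361 = 1859
Selection 3: 1859 + 361 = 2220
Selection 4: 2220 + 361 = 2581 → 2581 − 2578 = 3
Selection 5: 3 + 361 = 364
Selection 6: 364 + 361 = 725
Selection 7: 725 + 361 = 1086
Selection 8: 1086 + 361 = 1447

1498, 1859, 2220, 3, 364, 725, 1086, 1447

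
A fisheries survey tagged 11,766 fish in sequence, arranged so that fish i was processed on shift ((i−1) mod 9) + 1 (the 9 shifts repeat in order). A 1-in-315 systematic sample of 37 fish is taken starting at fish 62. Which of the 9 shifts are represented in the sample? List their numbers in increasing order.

Consecutive selections differ by k = 315, so their shift numbers differ by 315 mod 9 = 0.
gcd(315, 9) = 9, so the sample visits 9/9 = 1 distinct residues mod 9.
Start 62 is shift 8; the shifts hit are 8.

8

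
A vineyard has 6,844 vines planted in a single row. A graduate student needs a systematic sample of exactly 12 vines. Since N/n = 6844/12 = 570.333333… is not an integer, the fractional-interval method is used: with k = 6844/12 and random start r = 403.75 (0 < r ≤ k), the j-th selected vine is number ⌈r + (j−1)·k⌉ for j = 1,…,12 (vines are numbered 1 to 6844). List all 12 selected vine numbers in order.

j=1: r + 0k = 403.75 → ⌈·⌉ = 404
j=2: r + 1k = 974.083333… → ⌈·⌉ = 975
j=3: r + 2k = 1544.416666… → ⌈·⌉ = 1545
j=4: r + 3k = 2114.75 → ⌈·⌉ = 2115
j=5: r + 4k = 2685.083333… → ⌈·⌉ = 2686
j=6: r + 5k = 3255.416666… → ⌈·⌉ = 3256
j=7: r + 6k = 3825.75 → ⌈·⌉ = 3826
j=8: r + 7k = 4396.083333… → ⌈·⌉ = 4397
j=9: r + 8k = 4966.416666… → ⌈·⌉ = 4967
j=10: r + 9k = 5536.75 → ⌈·⌉ = 5537
j=11: r + 10k = 6107.083333… → ⌈·⌉ = 6108
j=12: r + 11k = 6677.416666… → ⌈·⌉ = 6678

404, 975, 1545, 2115, 2686, 3256, 3826, 4397, 4967, 5537, 6108, 6678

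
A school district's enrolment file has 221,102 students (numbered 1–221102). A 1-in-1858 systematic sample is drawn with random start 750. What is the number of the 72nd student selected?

k = 1858
72nd selection = r + (72−1)·k = 750 + 71×1858 = 750 + 131918 = 132668

132668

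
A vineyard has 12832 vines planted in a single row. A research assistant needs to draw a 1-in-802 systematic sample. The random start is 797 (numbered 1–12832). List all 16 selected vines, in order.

vine 1: 797
vine 2: 797 + 802 = 1599
vine 3: 1599 + 802 = 2401
vine 4: 2401 + 802 = 3203
vine 5: 3203 + 802 = 4005
vine 6: 4005 + 802 = 4807
vine 7: 4807 + 802 = 5609
vine 8: 5609 + 802 = 6411
vine 9: 6411 + 802 = 7213
vine 10: 7213 + 802 = 8015
vine 11: 8015 + 802 = 8817
vine 12: 8817 + 802 = 9619
vine 13: 9619 + 802 = 10421
vine 14: 10421 + 802 = 11223
vine 15: 11223 + 802 = 12025
vine 16: 12025 + 802 = 12827

797, 1599, 2401, 3203, 4005, 4807, 5609, 6411, 7213, 8015, 8817, 9619, 10421, 11223, 12025, 12827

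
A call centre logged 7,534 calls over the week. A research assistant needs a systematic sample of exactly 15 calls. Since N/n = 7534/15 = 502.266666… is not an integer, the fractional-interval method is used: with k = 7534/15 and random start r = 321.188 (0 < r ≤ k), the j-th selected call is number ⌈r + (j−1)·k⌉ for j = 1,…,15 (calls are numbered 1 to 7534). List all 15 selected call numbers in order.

322, 824, 1326, 1828, 2331, 2833, 3335, 3838, 4340, 4842, 5344, 5847, 6349, 6851, 7353

j=1: r + 0k = 321.188 → ⌈·⌉ = 322
j=2: r + 1k = 823.454666… → ⌈·⌉ = 824
j=3: r + 2k = 1325.721333… → ⌈·⌉ = 1326
j=4: r + 3k = 1827.988 → ⌈·⌉ = 1828
j=5: r + 4k = 2330.254666… → ⌈·⌉ = 2331
j=6: r + 5k = 2832.521333… → ⌈·⌉ = 2833
j=7: r + 6k = 3334.788 → ⌈·⌉ = 3335
j=8: r + 7k = 3837.054666… → ⌈·⌉ = 3838
j=9: r + 8k = 4339.321333… → ⌈·⌉ = 4340
j=10: r + 9k = 4841.588 → ⌈·⌉ = 4842
j=11: r + 10k = 5343.854666… → ⌈·⌉ = 5344
j=12: r + 11k = 5846.121333… → ⌈·⌉ = 5847
j=13: r + 12k = 6348.388 → ⌈·⌉ = 6349
j=14: r + 13k = 6850.654666… → ⌈·⌉ = 6851
j=15: r + 14k = 7352.921333… → ⌈·⌉ = 7353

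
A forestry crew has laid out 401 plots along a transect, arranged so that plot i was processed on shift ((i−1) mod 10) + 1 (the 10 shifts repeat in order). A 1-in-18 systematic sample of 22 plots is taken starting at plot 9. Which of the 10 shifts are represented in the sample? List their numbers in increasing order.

Consecutive selections differ by k = 18, so their shift numbers differ by 18 mod 10 = 8.
gcd(18, 10) = 2, so the sample visits 10/2 = 5 distinct residues mod 10.
Start 9 is shift 9; the shifts hit are 1, 3, 5, 7, 9.

1, 3, 5, 7, 9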